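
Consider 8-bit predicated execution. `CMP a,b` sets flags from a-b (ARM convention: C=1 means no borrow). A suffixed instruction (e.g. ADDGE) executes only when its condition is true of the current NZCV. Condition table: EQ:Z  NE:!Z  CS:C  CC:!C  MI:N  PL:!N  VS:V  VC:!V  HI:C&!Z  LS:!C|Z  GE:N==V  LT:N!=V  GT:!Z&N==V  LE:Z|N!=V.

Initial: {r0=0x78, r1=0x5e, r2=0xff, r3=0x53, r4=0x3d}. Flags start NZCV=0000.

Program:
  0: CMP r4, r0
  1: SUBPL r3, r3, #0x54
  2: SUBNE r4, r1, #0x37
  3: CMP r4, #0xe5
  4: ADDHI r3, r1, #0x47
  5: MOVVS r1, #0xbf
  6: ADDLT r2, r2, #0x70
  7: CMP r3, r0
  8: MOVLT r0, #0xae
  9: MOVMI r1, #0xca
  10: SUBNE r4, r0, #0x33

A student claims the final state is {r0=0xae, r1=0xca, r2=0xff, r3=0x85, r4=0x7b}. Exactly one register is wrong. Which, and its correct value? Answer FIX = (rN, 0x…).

0: ✓ CMP  NZCV=1000
1: · SUBPL
2: ✓ SUBNE  r4←0x27
3: ✓ CMP  NZCV=0000
4: · ADDHI
5: · MOVVS
6: · ADDLT
7: ✓ CMP  NZCV=1000
8: ✓ MOVLT  r0←0xae
9: ✓ MOVMI  r1←0xca
10: ✓ SUBNE  r4←0x7b

FIX = (r3, 0x53)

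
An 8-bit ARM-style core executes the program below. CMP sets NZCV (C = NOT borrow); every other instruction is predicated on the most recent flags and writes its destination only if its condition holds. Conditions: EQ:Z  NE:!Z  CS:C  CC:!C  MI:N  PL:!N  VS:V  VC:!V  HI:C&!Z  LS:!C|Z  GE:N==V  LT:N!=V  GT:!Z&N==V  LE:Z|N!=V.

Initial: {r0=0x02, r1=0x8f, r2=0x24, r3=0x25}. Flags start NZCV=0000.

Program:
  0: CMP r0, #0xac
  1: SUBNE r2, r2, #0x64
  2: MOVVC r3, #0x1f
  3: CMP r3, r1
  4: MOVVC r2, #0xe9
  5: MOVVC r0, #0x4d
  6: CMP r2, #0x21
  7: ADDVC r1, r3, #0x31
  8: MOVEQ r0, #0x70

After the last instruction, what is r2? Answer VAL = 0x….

VAL = 0xc0

0: ✓ CMP  NZCV=0000
1: ✓ SUBNE  r2←0xc0
2: ✓ MOVVC  r3←0x1f
3: ✓ CMP  NZCV=1001
4: · MOVVC
5: · MOVVC
6: ✓ CMP  NZCV=1010
7: ✓ ADDVC  r1←0x50
8: · MOVEQ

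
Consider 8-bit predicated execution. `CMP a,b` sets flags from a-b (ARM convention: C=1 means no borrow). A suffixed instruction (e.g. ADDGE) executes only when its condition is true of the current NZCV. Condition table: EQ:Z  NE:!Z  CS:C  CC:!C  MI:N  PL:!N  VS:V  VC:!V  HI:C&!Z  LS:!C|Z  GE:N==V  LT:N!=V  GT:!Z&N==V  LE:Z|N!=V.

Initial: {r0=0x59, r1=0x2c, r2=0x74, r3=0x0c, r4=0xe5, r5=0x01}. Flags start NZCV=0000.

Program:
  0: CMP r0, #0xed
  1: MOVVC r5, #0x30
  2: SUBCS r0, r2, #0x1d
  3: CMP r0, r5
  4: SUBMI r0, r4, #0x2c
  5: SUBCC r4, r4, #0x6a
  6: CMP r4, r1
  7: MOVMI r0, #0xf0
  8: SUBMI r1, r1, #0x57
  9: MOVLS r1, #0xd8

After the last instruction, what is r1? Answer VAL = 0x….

VAL = 0xd5

[0] flags=0000 → (cmp)
[1] flags=0000 VC?T → r5=0x30
[2] flags=0000 CS?F → skip
[3] flags=0010 → (cmp)
[4] flags=0010 MI?F → skip
[5] flags=0010 CC?F → skip
[6] flags=1010 → (cmp)
[7] flags=1010 MI?T → r0=0xf0
[8] flags=1010 MI?T → r1=0xd5
[9] flags=1010 LS?F → skip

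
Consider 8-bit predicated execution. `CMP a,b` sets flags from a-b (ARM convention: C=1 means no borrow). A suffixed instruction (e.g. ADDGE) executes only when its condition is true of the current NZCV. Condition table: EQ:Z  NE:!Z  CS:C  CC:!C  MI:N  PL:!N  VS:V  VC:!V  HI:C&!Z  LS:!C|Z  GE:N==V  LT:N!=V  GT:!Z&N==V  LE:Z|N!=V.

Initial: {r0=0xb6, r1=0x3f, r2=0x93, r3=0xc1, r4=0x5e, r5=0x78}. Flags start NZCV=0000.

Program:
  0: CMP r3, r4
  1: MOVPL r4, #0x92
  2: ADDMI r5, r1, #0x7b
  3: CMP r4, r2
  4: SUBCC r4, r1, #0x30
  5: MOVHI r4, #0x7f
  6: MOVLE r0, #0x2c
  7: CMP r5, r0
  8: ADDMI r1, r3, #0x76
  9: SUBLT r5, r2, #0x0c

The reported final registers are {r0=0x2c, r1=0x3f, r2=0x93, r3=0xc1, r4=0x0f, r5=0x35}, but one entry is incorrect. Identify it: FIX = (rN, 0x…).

FIX = (r5, 0x78)

0: ✓ CMP  NZCV=0011
1: ✓ MOVPL  r4←0x92
2: · ADDMI
3: ✓ CMP  NZCV=1000
4: ✓ SUBCC  r4←0x0f
5: · MOVHI
6: ✓ MOVLE  r0←0x2c
7: ✓ CMP  NZCV=0010
8: · ADDMI
9: · SUBLT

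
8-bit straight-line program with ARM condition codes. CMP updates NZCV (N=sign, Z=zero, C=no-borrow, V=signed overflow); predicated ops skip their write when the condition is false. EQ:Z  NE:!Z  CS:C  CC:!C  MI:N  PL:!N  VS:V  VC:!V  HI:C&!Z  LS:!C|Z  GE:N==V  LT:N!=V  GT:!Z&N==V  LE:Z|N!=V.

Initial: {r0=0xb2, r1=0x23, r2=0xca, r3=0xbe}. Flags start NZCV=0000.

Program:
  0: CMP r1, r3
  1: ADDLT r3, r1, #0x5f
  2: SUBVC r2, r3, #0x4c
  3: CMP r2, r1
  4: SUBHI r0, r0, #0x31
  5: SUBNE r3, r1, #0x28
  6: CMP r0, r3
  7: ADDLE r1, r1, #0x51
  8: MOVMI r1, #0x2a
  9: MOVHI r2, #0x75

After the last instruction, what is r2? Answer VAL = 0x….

0: ✓ CMP  NZCV=0000
1: · ADDLT
2: ✓ SUBVC  r2←0x72
3: ✓ CMP  NZCV=0010
4: ✓ SUBHI  r0←0x81
5: ✓ SUBNE  r3←0xfb
6: ✓ CMP  NZCV=1000
7: ✓ ADDLE  r1←0x74
8: ✓ MOVMI  r1←0x2a
9: · MOVHI

VAL = 0x72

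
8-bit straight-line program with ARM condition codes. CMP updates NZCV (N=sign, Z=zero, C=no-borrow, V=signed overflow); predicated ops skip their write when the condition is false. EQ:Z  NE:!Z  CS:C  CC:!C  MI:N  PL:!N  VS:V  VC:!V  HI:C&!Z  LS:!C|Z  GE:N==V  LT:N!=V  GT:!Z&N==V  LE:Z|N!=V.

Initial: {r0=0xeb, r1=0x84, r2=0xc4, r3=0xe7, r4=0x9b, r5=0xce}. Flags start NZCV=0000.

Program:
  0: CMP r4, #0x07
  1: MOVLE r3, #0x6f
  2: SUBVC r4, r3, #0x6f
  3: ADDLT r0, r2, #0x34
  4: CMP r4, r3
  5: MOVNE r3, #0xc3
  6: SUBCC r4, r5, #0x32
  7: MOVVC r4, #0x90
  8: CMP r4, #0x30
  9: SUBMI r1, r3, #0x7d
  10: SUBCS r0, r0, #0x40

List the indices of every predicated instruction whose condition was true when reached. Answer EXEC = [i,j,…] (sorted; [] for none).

[0] flags=1010 → (cmp)
[1] flags=1010 LE?T → r3=0x6f
[2] flags=1010 VC?T → r4=0x00
[3] flags=1010 LT?T → r0=0xf8
[4] flags=1000 → (cmp)
[5] flags=1000 NE?T → r3=0xc3
[6] flags=1000 CC?T → r4=0x9c
[7] flags=1000 VC?T → r4=0x90
[8] flags=0011 → (cmp)
[9] flags=0011 MI?F → skip
[10] flags=0011 CS?T → r0=0xb8

EXEC = [1,2,3,5,6,7,10]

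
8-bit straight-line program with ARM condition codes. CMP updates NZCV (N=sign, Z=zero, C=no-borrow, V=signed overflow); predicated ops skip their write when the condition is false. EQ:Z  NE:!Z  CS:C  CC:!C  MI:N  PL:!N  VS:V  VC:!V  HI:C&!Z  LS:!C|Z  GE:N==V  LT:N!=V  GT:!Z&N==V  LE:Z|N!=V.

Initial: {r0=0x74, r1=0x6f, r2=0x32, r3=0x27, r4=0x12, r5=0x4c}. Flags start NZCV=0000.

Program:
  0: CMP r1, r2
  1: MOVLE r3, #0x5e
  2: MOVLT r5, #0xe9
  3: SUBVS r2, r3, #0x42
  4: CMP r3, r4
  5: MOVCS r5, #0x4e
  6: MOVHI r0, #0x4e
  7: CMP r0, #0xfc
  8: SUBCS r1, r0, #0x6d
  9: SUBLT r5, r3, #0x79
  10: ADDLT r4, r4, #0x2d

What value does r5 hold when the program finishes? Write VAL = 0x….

[0] flags=0010 → (cmp)
[1] flags=0010 LE?F → skip
[2] flags=0010 LT?F → skip
[3] flags=0010 VS?F → skip
[4] flags=0010 → (cmp)
[5] flags=0010 CS?T → r5=0x4e
[6] flags=0010 HI?T → r0=0x4e
[7] flags=0000 → (cmp)
[8] flags=0000 CS?F → skip
[9] flags=0000 LT?F → skip
[10] flags=0000 LT?F → skip

VAL = 0x4e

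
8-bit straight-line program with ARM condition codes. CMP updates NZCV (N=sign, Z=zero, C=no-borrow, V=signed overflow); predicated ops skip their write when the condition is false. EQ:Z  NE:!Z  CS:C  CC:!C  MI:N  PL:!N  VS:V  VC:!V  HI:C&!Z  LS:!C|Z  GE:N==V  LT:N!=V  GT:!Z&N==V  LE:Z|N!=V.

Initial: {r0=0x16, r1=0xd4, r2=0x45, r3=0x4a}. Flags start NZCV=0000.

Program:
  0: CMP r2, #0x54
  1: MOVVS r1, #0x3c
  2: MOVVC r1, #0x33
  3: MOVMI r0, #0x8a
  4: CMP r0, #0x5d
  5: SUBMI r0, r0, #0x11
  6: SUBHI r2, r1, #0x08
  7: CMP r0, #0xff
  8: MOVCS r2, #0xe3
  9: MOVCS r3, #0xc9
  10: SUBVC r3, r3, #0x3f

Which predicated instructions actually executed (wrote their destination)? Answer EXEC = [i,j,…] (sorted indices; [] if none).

[0] flags=1000 → (cmp)
[1] flags=1000 VS?F → skip
[2] flags=1000 VC?T → r1=0x33
[3] flags=1000 MI?T → r0=0x8a
[4] flags=0011 → (cmp)
[5] flags=0011 MI?F → skip
[6] flags=0011 HI?T → r2=0x2b
[7] flags=1000 → (cmp)
[8] flags=1000 CS?F → skip
[9] flags=1000 CS?F → skip
[10] flags=1000 VC?T → r3=0x0b

EXEC = [2,3,6,10]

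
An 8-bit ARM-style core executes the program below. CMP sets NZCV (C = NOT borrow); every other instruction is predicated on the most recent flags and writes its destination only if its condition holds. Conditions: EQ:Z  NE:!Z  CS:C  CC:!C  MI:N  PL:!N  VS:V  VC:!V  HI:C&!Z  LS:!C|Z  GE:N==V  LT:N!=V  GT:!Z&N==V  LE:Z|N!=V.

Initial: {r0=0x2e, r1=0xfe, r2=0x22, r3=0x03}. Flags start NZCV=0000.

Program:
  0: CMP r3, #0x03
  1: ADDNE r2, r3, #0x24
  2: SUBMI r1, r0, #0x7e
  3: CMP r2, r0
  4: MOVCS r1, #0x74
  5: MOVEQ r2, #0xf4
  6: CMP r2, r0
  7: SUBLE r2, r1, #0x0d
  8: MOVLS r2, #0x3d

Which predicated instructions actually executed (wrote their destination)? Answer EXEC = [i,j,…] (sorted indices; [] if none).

EXEC = [7,8]

0: ✓ CMP  NZCV=0110
1: · ADDNE
2: · SUBMI
3: ✓ CMP  NZCV=1000
4: · MOVCS
5: · MOVEQ
6: ✓ CMP  NZCV=1000
7: ✓ SUBLE  r2←0xf1
8: ✓ MOVLS  r2←0x3d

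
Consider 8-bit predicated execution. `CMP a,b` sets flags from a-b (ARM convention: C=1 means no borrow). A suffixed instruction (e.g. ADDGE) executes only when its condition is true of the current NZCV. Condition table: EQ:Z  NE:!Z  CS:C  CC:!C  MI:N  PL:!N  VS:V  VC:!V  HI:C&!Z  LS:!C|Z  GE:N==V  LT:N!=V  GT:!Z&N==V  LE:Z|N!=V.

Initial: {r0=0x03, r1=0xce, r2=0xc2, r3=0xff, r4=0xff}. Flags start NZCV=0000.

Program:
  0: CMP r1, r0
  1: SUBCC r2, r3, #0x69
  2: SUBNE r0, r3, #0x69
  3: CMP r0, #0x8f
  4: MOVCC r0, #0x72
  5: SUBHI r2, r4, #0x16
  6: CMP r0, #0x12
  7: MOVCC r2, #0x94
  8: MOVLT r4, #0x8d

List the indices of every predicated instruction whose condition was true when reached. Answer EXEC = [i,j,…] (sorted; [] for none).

EXEC = [2,5,8]

[0] flags=1010 → (cmp)
[1] flags=1010 CC?F → skip
[2] flags=1010 NE?T → r0=0x96
[3] flags=0010 → (cmp)
[4] flags=0010 CC?F → skip
[5] flags=0010 HI?T → r2=0xe9
[6] flags=1010 → (cmp)
[7] flags=1010 CC?F → skip
[8] flags=1010 LT?T → r4=0x8d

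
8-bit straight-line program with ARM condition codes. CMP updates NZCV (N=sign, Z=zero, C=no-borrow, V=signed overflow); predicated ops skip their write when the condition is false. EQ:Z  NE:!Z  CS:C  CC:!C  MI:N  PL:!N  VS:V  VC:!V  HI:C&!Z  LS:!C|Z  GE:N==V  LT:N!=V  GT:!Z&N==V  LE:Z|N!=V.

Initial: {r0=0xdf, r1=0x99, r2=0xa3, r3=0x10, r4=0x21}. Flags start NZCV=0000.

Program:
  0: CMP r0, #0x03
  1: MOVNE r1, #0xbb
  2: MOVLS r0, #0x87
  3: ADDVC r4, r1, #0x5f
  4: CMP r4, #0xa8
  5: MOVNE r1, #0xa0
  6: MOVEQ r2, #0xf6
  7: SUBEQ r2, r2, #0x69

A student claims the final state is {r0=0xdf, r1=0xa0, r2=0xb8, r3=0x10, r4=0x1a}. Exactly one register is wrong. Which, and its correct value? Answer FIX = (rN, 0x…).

[0] flags=1010 → (cmp)
[1] flags=1010 NE?T → r1=0xbb
[2] flags=1010 LS?F → skip
[3] flags=1010 VC?T → r4=0x1a
[4] flags=0000 → (cmp)
[5] flags=0000 NE?T → r1=0xa0
[6] flags=0000 EQ?F → skip
[7] flags=0000 EQ?F → skip

FIX = (r2, 0xa3)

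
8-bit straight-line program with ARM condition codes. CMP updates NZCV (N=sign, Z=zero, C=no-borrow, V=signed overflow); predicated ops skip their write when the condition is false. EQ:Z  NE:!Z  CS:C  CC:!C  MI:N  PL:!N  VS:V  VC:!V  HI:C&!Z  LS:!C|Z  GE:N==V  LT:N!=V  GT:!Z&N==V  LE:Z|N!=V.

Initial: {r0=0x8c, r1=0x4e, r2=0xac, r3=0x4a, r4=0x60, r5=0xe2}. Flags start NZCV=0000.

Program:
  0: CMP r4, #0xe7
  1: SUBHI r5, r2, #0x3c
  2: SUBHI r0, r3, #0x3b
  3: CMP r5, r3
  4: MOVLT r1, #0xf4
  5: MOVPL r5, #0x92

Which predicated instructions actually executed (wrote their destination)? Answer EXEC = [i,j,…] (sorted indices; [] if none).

0: ✓ CMP  NZCV=0000
1: · SUBHI
2: · SUBHI
3: ✓ CMP  NZCV=1010
4: ✓ MOVLT  r1←0xf4
5: · MOVPL

EXEC = [4]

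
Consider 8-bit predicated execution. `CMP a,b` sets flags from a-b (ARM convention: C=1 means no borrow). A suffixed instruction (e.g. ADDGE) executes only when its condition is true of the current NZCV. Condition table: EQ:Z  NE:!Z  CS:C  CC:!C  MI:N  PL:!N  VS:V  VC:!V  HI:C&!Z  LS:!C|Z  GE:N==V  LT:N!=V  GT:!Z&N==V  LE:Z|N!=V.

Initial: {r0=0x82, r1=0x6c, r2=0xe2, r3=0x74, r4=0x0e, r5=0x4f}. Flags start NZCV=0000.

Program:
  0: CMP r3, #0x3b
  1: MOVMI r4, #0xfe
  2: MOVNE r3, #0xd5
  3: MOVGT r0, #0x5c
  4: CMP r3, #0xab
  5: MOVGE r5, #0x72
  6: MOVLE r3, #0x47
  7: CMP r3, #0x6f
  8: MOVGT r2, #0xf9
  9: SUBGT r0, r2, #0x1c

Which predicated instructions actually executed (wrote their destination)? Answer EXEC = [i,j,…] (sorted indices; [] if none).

EXEC = [2,3,5]

0: ✓ CMP  NZCV=0010
1: · MOVMI
2: ✓ MOVNE  r3←0xd5
3: ✓ MOVGT  r0←0x5c
4: ✓ CMP  NZCV=0010
5: ✓ MOVGE  r5←0x72
6: · MOVLE
7: ✓ CMP  NZCV=0011
8: · MOVGT
9: · SUBGT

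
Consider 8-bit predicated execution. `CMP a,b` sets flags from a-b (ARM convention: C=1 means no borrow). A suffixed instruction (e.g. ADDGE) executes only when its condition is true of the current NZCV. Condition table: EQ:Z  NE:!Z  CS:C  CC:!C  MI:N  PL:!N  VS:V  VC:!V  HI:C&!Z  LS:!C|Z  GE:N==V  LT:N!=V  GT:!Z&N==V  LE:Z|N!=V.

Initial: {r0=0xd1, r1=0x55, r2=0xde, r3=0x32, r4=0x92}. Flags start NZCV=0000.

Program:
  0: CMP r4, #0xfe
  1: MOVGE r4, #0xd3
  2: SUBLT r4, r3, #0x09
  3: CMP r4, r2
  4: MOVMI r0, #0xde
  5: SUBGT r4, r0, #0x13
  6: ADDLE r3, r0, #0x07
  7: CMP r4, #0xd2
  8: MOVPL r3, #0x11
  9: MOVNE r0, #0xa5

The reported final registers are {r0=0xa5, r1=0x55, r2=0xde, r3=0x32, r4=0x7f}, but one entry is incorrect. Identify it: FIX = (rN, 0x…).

0: ✓ CMP  NZCV=1000
1: · MOVGE
2: ✓ SUBLT  r4←0x29
3: ✓ CMP  NZCV=0000
4: · MOVMI
5: ✓ SUBGT  r4←0xbe
6: · ADDLE
7: ✓ CMP  NZCV=1000
8: · MOVPL
9: ✓ MOVNE  r0←0xa5

FIX = (r4, 0xbe)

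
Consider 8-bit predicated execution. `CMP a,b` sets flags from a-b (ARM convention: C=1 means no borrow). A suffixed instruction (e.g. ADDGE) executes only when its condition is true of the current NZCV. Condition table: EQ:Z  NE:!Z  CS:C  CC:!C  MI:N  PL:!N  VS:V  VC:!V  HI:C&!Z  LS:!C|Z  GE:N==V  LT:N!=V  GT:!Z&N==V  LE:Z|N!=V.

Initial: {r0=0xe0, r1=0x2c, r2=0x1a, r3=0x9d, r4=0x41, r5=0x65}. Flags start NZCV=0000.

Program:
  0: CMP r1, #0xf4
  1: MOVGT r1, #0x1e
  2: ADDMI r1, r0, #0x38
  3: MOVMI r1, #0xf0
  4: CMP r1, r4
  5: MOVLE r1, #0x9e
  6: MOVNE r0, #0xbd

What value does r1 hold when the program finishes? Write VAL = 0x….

0: ✓ CMP  NZCV=0000
1: ✓ MOVGT  r1←0x1e
2: · ADDMI
3: · MOVMI
4: ✓ CMP  NZCV=1000
5: ✓ MOVLE  r1←0x9e
6: ✓ MOVNE  r0←0xbd

VAL = 0x9e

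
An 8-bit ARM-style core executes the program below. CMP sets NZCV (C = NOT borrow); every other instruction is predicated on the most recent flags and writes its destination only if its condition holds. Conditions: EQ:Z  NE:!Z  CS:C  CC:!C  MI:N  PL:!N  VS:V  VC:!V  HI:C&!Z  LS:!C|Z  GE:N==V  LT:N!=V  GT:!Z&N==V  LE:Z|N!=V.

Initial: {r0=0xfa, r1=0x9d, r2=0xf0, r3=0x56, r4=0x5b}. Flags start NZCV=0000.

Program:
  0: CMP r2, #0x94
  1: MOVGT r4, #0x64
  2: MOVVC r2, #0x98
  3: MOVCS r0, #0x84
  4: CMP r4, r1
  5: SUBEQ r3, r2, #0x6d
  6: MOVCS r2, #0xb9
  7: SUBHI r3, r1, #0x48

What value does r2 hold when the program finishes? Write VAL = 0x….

[0] flags=0010 → (cmp)
[1] flags=0010 GT?T → r4=0x64
[2] flags=0010 VC?T → r2=0x98
[3] flags=0010 CS?T → r0=0x84
[4] flags=1001 → (cmp)
[5] flags=1001 EQ?F → skip
[6] flags=1001 CS?F → skip
[7] flags=1001 HI?F → skip

VAL = 0x98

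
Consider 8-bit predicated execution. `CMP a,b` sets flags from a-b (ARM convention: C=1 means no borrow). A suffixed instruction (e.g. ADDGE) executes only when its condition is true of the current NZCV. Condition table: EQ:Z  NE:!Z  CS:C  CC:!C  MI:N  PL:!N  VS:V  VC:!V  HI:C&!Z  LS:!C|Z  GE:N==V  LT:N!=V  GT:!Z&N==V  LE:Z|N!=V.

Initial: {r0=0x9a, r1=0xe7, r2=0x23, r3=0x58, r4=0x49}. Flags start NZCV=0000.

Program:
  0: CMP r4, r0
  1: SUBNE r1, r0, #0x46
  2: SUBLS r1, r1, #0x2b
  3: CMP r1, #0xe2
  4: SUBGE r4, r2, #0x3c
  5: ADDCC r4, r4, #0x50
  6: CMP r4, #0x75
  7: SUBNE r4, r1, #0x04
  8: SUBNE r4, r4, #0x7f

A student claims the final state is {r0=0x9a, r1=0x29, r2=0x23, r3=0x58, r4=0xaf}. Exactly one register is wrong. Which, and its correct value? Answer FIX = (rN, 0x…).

FIX = (r4, 0xa6)

[0] flags=1001 → (cmp)
[1] flags=1001 NE?T → r1=0x54
[2] flags=1001 LS?T → r1=0x29
[3] flags=0000 → (cmp)
[4] flags=0000 GE?T → r4=0xe7
[5] flags=0000 CC?T → r4=0x37
[6] flags=1000 → (cmp)
[7] flags=1000 NE?T → r4=0x25
[8] flags=1000 NE?T → r4=0xa6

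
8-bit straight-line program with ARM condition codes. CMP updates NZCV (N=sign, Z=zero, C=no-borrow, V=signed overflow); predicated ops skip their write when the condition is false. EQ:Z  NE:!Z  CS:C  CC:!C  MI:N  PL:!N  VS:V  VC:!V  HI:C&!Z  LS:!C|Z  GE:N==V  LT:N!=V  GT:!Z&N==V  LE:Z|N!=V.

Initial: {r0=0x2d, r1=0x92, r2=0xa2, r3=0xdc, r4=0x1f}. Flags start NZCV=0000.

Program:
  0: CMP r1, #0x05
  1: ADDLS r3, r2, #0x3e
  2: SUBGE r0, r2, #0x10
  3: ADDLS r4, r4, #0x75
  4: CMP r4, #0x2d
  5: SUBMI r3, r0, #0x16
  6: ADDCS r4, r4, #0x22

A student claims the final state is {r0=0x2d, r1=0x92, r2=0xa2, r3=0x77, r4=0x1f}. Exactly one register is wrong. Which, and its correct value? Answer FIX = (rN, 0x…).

FIX = (r3, 0x17)

[0] flags=1010 → (cmp)
[1] flags=1010 LS?F → skip
[2] flags=1010 GE?F → skip
[3] flags=1010 LS?F → skip
[4] flags=1000 → (cmp)
[5] flags=1000 MI?T → r3=0x17
[6] flags=1000 CS?F → skip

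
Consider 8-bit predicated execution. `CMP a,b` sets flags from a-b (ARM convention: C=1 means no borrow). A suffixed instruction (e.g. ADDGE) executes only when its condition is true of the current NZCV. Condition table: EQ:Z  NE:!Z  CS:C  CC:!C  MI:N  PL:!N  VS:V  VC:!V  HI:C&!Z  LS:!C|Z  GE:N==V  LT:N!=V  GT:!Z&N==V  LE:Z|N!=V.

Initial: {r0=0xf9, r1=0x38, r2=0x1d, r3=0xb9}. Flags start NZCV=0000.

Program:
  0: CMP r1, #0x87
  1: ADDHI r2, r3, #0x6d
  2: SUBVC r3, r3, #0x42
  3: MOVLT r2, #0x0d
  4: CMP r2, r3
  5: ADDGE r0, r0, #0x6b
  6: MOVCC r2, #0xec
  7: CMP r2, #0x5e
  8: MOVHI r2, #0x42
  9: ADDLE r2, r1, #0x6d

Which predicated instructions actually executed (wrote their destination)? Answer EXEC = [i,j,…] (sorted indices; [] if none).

EXEC = [5,6,8,9]

0: ✓ CMP  NZCV=1001
1: · ADDHI
2: · SUBVC
3: · MOVLT
4: ✓ CMP  NZCV=0000
5: ✓ ADDGE  r0←0x64
6: ✓ MOVCC  r2←0xec
7: ✓ CMP  NZCV=1010
8: ✓ MOVHI  r2←0x42
9: ✓ ADDLE  r2←0xa5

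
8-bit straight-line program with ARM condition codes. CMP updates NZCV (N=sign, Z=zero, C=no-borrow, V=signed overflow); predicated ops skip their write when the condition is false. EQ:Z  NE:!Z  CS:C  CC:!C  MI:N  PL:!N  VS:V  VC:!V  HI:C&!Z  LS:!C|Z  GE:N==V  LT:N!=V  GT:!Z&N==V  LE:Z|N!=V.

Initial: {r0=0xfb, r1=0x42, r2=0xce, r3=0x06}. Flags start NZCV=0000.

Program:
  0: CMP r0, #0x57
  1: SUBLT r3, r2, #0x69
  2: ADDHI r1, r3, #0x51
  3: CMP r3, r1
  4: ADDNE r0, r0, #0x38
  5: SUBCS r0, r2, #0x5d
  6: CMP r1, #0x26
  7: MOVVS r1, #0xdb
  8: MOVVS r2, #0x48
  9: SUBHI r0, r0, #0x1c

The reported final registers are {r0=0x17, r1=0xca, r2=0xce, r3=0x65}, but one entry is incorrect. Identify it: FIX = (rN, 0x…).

[0] flags=1010 → (cmp)
[1] flags=1010 LT?T → r3=0x65
[2] flags=1010 HI?T → r1=0xb6
[3] flags=1001 → (cmp)
[4] flags=1001 NE?T → r0=0x33
[5] flags=1001 CS?F → skip
[6] flags=1010 → (cmp)
[7] flags=1010 VS?F → skip
[8] flags=1010 VS?F → skip
[9] flags=1010 HI?T → r0=0x17

FIX = (r1, 0xb6)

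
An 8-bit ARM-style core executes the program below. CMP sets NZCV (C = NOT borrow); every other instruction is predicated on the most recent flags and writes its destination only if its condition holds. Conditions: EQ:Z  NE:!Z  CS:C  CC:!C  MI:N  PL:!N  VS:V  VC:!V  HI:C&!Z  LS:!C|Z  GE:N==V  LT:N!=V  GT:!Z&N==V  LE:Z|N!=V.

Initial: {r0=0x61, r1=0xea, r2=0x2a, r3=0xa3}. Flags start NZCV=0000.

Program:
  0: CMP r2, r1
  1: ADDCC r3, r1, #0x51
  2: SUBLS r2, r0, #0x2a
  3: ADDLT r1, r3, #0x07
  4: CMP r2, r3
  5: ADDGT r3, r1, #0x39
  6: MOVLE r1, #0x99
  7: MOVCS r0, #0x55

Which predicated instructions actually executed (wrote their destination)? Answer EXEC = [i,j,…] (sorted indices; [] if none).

0: ✓ CMP  NZCV=0000
1: ✓ ADDCC  r3←0x3b
2: ✓ SUBLS  r2←0x37
3: · ADDLT
4: ✓ CMP  NZCV=1000
5: · ADDGT
6: ✓ MOVLE  r1←0x99
7: · MOVCS

EXEC = [1,2,6]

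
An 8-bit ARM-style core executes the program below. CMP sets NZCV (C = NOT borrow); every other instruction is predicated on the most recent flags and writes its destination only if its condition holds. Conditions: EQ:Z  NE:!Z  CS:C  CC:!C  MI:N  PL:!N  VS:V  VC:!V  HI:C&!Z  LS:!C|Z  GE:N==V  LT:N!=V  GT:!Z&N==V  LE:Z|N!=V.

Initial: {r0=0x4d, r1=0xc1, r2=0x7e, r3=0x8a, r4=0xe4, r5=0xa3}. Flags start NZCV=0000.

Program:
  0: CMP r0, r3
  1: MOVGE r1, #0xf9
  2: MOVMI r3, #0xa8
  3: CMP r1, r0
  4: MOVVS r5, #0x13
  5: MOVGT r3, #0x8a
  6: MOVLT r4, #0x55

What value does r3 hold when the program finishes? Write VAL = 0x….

VAL = 0xa8

[0] flags=1001 → (cmp)
[1] flags=1001 GE?T → r1=0xf9
[2] flags=1001 MI?T → r3=0xa8
[3] flags=1010 → (cmp)
[4] flags=1010 VS?F → skip
[5] flags=1010 GT?F → skip
[6] flags=1010 LT?T → r4=0x55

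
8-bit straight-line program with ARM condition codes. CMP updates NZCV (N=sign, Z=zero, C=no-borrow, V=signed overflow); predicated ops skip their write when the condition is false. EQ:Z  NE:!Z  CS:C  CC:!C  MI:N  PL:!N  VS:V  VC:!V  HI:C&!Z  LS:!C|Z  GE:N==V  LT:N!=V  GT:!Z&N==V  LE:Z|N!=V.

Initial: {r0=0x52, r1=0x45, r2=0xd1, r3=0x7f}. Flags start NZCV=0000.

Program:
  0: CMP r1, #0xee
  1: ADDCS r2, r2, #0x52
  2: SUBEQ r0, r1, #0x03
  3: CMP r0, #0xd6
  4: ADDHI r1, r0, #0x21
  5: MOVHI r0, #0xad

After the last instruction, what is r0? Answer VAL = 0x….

[0] flags=0000 → (cmp)
[1] flags=0000 CS?F → skip
[2] flags=0000 EQ?F → skip
[3] flags=0000 → (cmp)
[4] flags=0000 HI?F → skip
[5] flags=0000 HI?F → skip

VAL = 0x52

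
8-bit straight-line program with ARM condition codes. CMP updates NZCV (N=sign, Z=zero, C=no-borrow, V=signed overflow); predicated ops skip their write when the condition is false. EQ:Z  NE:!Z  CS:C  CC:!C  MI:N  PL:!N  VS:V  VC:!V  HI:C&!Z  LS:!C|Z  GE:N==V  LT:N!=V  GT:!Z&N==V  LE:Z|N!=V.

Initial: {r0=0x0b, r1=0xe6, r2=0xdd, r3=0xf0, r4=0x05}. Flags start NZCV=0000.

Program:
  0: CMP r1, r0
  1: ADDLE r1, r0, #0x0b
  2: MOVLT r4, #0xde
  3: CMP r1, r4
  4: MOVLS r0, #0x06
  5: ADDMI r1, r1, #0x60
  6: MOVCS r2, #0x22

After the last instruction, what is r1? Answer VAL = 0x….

0: ✓ CMP  NZCV=1010
1: ✓ ADDLE  r1←0x16
2: ✓ MOVLT  r4←0xde
3: ✓ CMP  NZCV=0000
4: ✓ MOVLS  r0←0x06
5: · ADDMI
6: · MOVCS

VAL = 0x16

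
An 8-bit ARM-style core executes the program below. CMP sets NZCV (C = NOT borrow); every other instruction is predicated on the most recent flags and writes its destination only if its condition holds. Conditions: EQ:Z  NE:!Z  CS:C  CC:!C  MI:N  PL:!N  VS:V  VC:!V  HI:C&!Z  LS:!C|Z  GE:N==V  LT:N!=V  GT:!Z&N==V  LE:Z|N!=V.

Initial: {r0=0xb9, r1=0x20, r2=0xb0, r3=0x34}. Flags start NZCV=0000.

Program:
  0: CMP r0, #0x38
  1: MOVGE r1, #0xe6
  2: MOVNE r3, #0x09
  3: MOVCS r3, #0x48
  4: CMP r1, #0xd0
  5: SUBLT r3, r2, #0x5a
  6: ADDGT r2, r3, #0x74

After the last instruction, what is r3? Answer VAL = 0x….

0: ✓ CMP  NZCV=1010
1: · MOVGE
2: ✓ MOVNE  r3←0x09
3: ✓ MOVCS  r3←0x48
4: ✓ CMP  NZCV=0000
5: · SUBLT
6: ✓ ADDGT  r2←0xbc

VAL = 0x48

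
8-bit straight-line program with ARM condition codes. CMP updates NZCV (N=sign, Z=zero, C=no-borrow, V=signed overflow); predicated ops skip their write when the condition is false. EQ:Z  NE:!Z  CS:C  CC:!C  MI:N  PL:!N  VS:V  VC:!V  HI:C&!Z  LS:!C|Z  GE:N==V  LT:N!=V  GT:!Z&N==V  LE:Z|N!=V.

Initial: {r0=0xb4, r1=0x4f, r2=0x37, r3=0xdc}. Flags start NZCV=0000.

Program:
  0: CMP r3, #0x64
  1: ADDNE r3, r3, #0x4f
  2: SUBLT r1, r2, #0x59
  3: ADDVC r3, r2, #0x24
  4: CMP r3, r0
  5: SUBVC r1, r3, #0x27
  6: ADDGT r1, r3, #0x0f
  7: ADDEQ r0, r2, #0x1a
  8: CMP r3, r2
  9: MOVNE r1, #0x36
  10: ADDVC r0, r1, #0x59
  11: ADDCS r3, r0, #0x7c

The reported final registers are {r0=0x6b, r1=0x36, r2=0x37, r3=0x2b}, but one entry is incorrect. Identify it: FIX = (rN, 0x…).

0: ✓ CMP  NZCV=0011
1: ✓ ADDNE  r3←0x2b
2: ✓ SUBLT  r1←0xde
3: · ADDVC
4: ✓ CMP  NZCV=0000
5: ✓ SUBVC  r1←0x04
6: ✓ ADDGT  r1←0x3a
7: · ADDEQ
8: ✓ CMP  NZCV=1000
9: ✓ MOVNE  r1←0x36
10: ✓ ADDVC  r0←0x8f
11: · ADDCS

FIX = (r0, 0x8f)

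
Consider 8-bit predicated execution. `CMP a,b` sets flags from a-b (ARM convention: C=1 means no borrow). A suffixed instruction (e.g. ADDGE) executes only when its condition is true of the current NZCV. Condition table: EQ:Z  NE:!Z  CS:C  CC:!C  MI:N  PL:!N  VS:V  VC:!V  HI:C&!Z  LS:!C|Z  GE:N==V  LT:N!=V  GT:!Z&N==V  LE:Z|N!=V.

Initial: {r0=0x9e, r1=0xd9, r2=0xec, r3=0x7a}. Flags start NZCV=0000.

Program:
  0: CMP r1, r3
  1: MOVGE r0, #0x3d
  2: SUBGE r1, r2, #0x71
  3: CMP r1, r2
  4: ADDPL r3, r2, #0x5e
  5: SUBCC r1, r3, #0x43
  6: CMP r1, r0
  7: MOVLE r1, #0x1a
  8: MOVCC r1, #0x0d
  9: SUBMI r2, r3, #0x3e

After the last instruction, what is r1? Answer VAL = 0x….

0: ✓ CMP  NZCV=0011
1: · MOVGE
2: · SUBGE
3: ✓ CMP  NZCV=1000
4: · ADDPL
5: ✓ SUBCC  r1←0x37
6: ✓ CMP  NZCV=1001
7: · MOVLE
8: ✓ MOVCC  r1←0x0d
9: ✓ SUBMI  r2←0x3c

VAL = 0x0d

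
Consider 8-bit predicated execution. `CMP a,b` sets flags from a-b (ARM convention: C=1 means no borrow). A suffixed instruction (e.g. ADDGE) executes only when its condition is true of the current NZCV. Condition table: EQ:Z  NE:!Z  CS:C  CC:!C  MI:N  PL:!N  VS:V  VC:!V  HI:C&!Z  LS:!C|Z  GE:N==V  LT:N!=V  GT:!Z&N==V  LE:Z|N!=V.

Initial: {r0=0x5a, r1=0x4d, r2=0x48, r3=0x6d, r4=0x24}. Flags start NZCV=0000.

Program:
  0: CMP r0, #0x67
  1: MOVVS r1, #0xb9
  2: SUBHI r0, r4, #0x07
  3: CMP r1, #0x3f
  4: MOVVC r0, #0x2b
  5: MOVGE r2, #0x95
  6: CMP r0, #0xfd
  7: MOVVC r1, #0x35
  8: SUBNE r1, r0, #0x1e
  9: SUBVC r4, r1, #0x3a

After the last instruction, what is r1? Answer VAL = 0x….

[0] flags=1000 → (cmp)
[1] flags=1000 VS?F → skip
[2] flags=1000 HI?F → skip
[3] flags=0010 → (cmp)
[4] flags=0010 VC?T → r0=0x2b
[5] flags=0010 GE?T → r2=0x95
[6] flags=0000 → (cmp)
[7] flags=0000 VC?T → r1=0x35
[8] flags=0000 NE?T → r1=0x0d
[9] flags=0000 VC?T → r4=0xd3

VAL = 0x0d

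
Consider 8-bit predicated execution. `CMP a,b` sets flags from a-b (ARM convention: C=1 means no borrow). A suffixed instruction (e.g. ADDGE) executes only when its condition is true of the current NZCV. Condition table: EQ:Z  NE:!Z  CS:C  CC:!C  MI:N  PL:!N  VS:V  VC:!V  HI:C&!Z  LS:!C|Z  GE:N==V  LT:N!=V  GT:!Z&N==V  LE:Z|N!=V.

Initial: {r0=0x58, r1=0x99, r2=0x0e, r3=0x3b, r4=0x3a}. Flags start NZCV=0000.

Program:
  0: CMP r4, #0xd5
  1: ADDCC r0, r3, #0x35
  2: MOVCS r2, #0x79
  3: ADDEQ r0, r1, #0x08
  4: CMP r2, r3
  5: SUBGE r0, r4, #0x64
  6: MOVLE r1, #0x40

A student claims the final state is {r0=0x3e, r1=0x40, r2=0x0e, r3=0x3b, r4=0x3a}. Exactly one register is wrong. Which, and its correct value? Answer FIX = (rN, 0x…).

0: ✓ CMP  NZCV=0000
1: ✓ ADDCC  r0←0x70
2: · MOVCS
3: · ADDEQ
4: ✓ CMP  NZCV=1000
5: · SUBGE
6: ✓ MOVLE  r1←0x40

FIX = (r0, 0x70)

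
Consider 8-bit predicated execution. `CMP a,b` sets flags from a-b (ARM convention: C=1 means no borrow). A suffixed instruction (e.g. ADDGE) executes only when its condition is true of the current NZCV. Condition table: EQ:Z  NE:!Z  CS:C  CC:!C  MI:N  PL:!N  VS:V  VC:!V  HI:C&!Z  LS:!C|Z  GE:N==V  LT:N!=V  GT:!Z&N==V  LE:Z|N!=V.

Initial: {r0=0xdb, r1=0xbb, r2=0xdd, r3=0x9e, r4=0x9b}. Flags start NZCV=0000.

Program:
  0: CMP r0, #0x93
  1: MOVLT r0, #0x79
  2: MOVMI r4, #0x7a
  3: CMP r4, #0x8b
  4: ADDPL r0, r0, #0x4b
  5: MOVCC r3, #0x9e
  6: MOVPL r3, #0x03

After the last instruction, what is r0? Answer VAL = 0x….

VAL = 0x26

[0] flags=0010 → (cmp)
[1] flags=0010 LT?F → skip
[2] flags=0010 MI?F → skip
[3] flags=0010 → (cmp)
[4] flags=0010 PL?T → r0=0x26
[5] flags=0010 CC?F → skip
[6] flags=0010 PL?T → r3=0x03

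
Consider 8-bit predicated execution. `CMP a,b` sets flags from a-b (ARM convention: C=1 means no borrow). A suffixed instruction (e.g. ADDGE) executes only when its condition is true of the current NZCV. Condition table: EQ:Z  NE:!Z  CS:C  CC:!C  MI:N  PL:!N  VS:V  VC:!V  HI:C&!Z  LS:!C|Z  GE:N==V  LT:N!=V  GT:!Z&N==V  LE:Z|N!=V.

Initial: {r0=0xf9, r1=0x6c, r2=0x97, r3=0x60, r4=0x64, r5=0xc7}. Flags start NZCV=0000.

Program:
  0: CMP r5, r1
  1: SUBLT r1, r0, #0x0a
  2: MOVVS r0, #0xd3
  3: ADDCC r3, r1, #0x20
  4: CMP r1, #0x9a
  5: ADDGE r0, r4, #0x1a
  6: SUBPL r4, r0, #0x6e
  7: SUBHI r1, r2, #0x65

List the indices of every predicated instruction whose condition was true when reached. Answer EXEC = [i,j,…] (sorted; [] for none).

0: ✓ CMP  NZCV=0011
1: ✓ SUBLT  r1←0xef
2: ✓ MOVVS  r0←0xd3
3: · ADDCC
4: ✓ CMP  NZCV=0010
5: ✓ ADDGE  r0←0x7e
6: ✓ SUBPL  r4←0x10
7: ✓ SUBHI  r1←0x32

EXEC = [1,2,5,6,7]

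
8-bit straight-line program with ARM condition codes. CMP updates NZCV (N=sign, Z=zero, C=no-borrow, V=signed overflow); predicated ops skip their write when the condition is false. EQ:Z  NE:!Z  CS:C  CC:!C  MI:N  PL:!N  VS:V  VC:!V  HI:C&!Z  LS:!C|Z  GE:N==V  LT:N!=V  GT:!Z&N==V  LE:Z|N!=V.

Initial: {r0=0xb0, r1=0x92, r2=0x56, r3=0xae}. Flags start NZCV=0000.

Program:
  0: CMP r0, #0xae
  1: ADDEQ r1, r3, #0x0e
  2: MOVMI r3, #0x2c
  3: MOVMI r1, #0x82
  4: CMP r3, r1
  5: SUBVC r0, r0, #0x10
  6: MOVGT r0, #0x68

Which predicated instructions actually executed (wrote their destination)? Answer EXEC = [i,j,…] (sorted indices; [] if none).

[0] flags=0010 → (cmp)
[1] flags=0010 EQ?F → skip
[2] flags=0010 MI?F → skip
[3] flags=0010 MI?F → skip
[4] flags=0010 → (cmp)
[5] flags=0010 VC?T → r0=0xa0
[6] flags=0010 GT?T → r0=0x68

EXEC = [5,6]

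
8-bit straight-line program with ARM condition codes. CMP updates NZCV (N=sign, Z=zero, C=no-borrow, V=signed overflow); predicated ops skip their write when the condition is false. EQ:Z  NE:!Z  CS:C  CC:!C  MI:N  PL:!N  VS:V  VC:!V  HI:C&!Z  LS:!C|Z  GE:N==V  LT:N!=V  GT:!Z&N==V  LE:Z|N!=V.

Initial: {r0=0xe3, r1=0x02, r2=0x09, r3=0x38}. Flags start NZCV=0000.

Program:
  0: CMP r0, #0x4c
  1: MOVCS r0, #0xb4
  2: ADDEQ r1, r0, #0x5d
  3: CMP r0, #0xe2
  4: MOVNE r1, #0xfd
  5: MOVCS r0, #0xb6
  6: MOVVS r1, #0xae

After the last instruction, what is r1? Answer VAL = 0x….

VAL = 0xfd

0: ✓ CMP  NZCV=1010
1: ✓ MOVCS  r0←0xb4
2: · ADDEQ
3: ✓ CMP  NZCV=1000
4: ✓ MOVNE  r1←0xfd
5: · MOVCS
6: · MOVVS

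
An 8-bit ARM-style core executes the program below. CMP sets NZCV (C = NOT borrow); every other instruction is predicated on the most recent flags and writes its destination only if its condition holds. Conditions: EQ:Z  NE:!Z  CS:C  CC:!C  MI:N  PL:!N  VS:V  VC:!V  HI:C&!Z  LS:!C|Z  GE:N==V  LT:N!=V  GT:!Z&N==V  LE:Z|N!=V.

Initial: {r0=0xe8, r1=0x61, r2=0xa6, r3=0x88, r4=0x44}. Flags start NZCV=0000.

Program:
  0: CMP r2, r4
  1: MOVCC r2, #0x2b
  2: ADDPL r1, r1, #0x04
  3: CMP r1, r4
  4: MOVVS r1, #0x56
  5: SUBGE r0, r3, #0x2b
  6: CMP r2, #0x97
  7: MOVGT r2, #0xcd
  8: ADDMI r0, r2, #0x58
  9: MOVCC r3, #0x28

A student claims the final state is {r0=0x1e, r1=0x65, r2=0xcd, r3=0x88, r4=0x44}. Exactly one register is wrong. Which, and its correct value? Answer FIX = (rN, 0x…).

FIX = (r0, 0x5d)

0: ✓ CMP  NZCV=0011
1: · MOVCC
2: ✓ ADDPL  r1←0x65
3: ✓ CMP  NZCV=0010
4: · MOVVS
5: ✓ SUBGE  r0←0x5d
6: ✓ CMP  NZCV=0010
7: ✓ MOVGT  r2←0xcd
8: · ADDMI
9: · MOVCC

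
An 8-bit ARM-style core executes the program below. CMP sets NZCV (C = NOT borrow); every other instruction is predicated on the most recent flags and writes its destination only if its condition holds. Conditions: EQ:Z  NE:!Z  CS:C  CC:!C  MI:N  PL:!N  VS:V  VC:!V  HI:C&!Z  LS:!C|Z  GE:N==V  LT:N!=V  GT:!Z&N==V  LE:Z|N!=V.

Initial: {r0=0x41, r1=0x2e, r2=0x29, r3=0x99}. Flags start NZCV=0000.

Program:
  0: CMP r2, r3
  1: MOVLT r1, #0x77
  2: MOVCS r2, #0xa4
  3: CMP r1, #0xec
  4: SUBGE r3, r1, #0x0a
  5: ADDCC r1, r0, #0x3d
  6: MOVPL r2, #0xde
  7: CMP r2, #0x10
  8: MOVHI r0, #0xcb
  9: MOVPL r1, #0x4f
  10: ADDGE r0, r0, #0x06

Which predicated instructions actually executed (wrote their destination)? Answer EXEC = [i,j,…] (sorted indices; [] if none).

EXEC = [4,5,6,8]

0: ✓ CMP  NZCV=1001
1: · MOVLT
2: · MOVCS
3: ✓ CMP  NZCV=0000
4: ✓ SUBGE  r3←0x24
5: ✓ ADDCC  r1←0x7e
6: ✓ MOVPL  r2←0xde
7: ✓ CMP  NZCV=1010
8: ✓ MOVHI  r0←0xcb
9: · MOVPL
10: · ADDGE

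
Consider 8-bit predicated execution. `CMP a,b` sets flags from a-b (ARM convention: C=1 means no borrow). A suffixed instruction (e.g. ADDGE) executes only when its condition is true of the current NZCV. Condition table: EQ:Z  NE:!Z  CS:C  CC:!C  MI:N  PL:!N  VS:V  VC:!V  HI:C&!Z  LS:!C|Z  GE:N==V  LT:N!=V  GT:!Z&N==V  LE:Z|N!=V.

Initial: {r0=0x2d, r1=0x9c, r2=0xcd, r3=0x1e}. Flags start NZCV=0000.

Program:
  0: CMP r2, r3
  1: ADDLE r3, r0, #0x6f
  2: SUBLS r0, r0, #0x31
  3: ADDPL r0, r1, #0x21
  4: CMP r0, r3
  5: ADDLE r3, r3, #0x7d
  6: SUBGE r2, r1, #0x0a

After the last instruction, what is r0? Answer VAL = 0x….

VAL = 0x2d

0: ✓ CMP  NZCV=1010
1: ✓ ADDLE  r3←0x9c
2: · SUBLS
3: · ADDPL
4: ✓ CMP  NZCV=1001
5: · ADDLE
6: ✓ SUBGE  r2←0x92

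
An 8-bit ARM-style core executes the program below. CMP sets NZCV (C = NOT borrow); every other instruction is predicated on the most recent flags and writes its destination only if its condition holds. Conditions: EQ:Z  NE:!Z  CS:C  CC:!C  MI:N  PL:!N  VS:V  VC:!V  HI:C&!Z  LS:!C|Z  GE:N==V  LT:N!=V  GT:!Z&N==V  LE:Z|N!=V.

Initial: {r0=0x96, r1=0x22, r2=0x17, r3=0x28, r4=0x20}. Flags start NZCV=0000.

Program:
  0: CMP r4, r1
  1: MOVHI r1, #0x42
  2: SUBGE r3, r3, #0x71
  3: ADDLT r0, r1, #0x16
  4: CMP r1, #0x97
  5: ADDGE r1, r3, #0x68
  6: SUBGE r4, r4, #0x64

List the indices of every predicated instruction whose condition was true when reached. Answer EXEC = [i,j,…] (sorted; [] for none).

EXEC = [3,5,6]

0: ✓ CMP  NZCV=1000
1: · MOVHI
2: · SUBGE
3: ✓ ADDLT  r0←0x38
4: ✓ CMP  NZCV=1001
5: ✓ ADDGE  r1←0x90
6: ✓ SUBGE  r4←0xbc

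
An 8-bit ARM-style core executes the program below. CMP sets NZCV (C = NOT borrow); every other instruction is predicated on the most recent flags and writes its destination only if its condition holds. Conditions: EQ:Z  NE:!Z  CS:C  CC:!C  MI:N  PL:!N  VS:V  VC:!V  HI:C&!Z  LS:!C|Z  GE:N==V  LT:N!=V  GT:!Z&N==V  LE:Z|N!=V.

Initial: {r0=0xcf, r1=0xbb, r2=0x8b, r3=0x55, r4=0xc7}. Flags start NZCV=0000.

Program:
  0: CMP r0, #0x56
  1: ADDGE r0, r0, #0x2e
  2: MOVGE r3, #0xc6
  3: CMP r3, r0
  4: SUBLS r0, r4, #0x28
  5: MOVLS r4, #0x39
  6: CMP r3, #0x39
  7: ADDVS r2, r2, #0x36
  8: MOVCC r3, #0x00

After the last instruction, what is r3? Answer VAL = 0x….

[0] flags=0011 → (cmp)
[1] flags=0011 GE?F → skip
[2] flags=0011 GE?F → skip
[3] flags=1001 → (cmp)
[4] flags=1001 LS?T → r0=0x9f
[5] flags=1001 LS?T → r4=0x39
[6] flags=0010 → (cmp)
[7] flags=0010 VS?F → skip
[8] flags=0010 CC?F → skip

VAL = 0x55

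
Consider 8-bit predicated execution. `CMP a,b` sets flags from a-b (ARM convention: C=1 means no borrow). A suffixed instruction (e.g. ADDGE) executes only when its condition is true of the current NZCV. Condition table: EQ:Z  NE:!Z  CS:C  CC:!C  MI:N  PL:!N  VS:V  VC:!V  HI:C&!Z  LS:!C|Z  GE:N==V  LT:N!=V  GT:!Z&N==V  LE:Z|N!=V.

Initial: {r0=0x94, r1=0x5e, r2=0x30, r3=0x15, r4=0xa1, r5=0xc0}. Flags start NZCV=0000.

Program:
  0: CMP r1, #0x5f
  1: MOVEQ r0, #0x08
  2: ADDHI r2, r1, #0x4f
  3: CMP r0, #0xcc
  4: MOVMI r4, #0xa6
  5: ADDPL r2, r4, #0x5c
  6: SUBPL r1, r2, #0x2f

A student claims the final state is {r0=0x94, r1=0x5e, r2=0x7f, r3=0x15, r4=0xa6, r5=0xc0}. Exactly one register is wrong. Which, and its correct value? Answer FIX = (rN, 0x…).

0: ✓ CMP  NZCV=1000
1: · MOVEQ
2: · ADDHI
3: ✓ CMP  NZCV=1000
4: ✓ MOVMI  r4←0xa6
5: · ADDPL
6: · SUBPL

FIX = (r2, 0x30)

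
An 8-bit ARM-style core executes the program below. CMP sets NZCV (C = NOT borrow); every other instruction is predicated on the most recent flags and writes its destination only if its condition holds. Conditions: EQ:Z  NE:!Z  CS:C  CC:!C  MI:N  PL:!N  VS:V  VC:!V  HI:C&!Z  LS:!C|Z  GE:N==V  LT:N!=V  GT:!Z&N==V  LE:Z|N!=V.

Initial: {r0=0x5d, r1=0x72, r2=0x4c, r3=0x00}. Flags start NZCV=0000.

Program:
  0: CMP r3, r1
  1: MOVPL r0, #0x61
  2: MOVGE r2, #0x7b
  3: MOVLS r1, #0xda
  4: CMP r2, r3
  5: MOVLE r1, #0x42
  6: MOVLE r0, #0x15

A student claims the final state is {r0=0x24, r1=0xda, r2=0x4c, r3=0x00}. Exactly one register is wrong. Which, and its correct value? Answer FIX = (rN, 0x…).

FIX = (r0, 0x5d)

[0] flags=1000 → (cmp)
[1] flags=1000 PL?F → skip
[2] flags=1000 GE?F → skip
[3] flags=1000 LS?T → r1=0xda
[4] flags=0010 → (cmp)
[5] flags=0010 LE?F → skip
[6] flags=0010 LE?F → skip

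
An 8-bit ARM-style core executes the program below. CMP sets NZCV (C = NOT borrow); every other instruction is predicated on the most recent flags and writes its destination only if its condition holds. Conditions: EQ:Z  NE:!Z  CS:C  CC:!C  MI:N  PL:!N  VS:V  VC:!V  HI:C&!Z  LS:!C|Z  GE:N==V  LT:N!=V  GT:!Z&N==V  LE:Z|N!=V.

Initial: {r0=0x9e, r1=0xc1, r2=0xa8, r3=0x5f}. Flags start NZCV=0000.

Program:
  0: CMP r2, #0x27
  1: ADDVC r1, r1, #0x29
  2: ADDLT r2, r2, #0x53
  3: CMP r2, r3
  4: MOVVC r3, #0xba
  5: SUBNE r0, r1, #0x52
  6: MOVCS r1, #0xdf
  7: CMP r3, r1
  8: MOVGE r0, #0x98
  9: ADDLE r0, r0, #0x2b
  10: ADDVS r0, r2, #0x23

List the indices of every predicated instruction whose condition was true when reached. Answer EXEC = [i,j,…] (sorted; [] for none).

[0] flags=1010 → (cmp)
[1] flags=1010 VC?T → r1=0xea
[2] flags=1010 LT?T → r2=0xfb
[3] flags=1010 → (cmp)
[4] flags=1010 VC?T → r3=0xba
[5] flags=1010 NE?T → r0=0x98
[6] flags=1010 CS?T → r1=0xdf
[7] flags=1000 → (cmp)
[8] flags=1000 GE?F → skip
[9] flags=1000 LE?T → r0=0xc3
[10] flags=1000 VS?F → skip

EXEC = [1,2,4,5,6,9]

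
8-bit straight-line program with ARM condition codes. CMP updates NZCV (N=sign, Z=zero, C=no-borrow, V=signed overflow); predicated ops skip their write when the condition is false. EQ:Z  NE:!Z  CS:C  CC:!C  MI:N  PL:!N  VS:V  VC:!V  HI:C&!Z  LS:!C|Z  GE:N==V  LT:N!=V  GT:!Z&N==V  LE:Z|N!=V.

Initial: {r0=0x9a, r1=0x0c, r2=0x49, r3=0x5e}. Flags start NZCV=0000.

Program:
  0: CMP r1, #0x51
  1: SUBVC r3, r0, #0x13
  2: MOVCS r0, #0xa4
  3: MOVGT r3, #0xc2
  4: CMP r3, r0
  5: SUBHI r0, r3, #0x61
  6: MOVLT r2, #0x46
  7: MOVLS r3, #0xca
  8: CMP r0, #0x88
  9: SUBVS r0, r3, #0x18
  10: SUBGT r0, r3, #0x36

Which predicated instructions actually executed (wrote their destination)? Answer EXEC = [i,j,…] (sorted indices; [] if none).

0: ✓ CMP  NZCV=1000
1: ✓ SUBVC  r3←0x87
2: · MOVCS
3: · MOVGT
4: ✓ CMP  NZCV=1000
5: · SUBHI
6: ✓ MOVLT  r2←0x46
7: ✓ MOVLS  r3←0xca
8: ✓ CMP  NZCV=0010
9: · SUBVS
10: ✓ SUBGT  r0←0x94

EXEC = [1,6,7,10]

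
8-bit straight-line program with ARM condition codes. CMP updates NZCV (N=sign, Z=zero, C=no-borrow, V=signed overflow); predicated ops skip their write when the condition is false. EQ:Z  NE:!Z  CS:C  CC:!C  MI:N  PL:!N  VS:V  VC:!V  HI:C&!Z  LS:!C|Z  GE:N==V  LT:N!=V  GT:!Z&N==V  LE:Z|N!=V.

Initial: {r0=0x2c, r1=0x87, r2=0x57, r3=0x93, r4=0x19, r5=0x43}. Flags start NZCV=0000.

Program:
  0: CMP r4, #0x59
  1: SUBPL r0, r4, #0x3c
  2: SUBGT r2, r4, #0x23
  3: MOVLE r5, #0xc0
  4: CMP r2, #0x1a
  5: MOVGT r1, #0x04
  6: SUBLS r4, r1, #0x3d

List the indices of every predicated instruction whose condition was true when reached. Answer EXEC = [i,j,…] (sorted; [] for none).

[0] flags=1000 → (cmp)
[1] flags=1000 PL?F → skip
[2] flags=1000 GT?F → skip
[3] flags=1000 LE?T → r5=0xc0
[4] flags=0010 → (cmp)
[5] flags=0010 GT?T → r1=0x04
[6] flags=0010 LS?F → skip

EXEC = [3,5]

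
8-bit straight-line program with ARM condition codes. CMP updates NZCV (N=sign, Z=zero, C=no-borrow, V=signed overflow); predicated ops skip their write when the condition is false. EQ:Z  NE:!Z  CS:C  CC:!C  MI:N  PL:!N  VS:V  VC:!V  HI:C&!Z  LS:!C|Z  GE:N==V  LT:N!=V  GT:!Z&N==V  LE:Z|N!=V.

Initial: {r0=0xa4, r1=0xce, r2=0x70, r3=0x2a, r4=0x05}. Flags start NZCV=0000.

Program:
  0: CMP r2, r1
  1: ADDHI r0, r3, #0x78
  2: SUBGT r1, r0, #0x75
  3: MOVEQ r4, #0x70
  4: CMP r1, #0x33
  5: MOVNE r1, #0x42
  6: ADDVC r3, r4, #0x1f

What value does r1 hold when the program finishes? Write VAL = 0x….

VAL = 0x42

[0] flags=1001 → (cmp)
[1] flags=1001 HI?F → skip
[2] flags=1001 GT?T → r1=0x2f
[3] flags=1001 EQ?F → skip
[4] flags=1000 → (cmp)
[5] flags=1000 NE?T → r1=0x42
[6] flags=1000 VC?T → r3=0x24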